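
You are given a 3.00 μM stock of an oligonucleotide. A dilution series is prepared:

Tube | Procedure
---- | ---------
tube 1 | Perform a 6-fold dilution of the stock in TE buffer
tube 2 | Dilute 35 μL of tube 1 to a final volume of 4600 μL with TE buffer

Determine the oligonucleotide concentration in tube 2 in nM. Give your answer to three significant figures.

3.80 nM

Step 1: 6-fold → factor 6
Step 2: 35 μL brought to 4600 μL → factor 4600/35 = 131.43
Overall dilution factor = 6 × 131.43 = 788.57
Final = 3.00 μM / 788.57 = 0.003804 μM = 3.80 nM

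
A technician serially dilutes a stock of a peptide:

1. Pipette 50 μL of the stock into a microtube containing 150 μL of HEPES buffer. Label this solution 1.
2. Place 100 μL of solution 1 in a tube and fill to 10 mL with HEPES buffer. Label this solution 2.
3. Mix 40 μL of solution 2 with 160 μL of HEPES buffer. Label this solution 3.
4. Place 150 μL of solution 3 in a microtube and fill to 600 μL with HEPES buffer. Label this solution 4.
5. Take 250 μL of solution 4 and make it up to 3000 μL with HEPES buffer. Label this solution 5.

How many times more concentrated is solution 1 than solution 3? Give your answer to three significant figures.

Step 1: 50 μL + 150 μL = 200 μL total → factor 200/50 = 4
Step 2: 100 μL brought to 10 mL → factor 10000/100 = 100
Step 3: 40 μL + 160 μL = 200 μL total → factor 200/40 = 5
Dilution factor to solution 1 = 4; to solution 3 = 2000
[solution 1]/[solution 3] = (factor to solution 3)/(factor to solution 1) = 2000/4 = 500

500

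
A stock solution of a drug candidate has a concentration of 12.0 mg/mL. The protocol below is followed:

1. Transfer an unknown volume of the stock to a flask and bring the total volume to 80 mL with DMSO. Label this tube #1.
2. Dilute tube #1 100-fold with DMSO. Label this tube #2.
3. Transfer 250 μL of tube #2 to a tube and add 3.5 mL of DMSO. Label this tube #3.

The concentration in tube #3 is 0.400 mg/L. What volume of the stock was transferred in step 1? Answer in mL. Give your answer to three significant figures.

4.00 mL

Step 1: v brought to 80 mL → factor = 80 mL/v
Step 2: 100-fold → factor 100
Step 3: 250 μL + 3.5 mL = 3750 μL total → factor 3750/250 = 15
Product of known-step factors = 1500
Overall factor = 12.0 mg/mL / (0.400 mg/L) = 30000
Step-1 factor = 30000 / 1500 = 20
v = 80 mL / 20 = 4.00 mL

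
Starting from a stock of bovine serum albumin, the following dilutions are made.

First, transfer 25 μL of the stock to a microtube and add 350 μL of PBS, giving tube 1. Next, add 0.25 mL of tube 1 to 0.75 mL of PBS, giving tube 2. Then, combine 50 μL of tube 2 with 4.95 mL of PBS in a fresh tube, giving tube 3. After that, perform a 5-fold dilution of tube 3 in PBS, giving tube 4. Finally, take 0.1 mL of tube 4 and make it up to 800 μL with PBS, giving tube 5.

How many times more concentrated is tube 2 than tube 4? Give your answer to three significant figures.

Step 1: 25 μL + 350 μL = 375 μL total → factor 375/25 = 15
Step 2: 0.25 mL + 0.75 mL = 1 mL total → factor 1/0.25 = 4
Step 3: 50 μL + 4.95 mL = 5000 μL total → factor 5000/50 = 100
Step 4: 5-fold → factor 5
Dilution factor to tube 2 = 60; to tube 4 = 30000
[tube 2]/[tube 4] = (factor to tube 4)/(factor to tube 2) = 30000/60 = 500

500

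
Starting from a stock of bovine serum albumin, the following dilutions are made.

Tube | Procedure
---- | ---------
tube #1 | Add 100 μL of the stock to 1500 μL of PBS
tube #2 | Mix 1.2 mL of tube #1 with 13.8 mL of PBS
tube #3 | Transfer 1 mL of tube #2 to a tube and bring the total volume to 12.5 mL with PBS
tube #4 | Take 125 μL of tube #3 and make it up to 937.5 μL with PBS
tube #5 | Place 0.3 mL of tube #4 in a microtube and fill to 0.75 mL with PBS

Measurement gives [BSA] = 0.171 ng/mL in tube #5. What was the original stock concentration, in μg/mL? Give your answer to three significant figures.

8.02 μg/mL

Step 1: 100 μL + 1500 μL = 1600 μL total → factor 1600/100 = 16
Step 2: 1.2 mL + 13.8 mL = 15 mL total → factor 15/1.2 = 12.5
Step 3: 1 mL brought to 12.5 mL → factor 12.5/1 = 12.5
Step 4: 125 μL brought to 937.5 μL → factor 937.5/125 = 7.5
Step 5: 0.3 mL brought to 0.75 mL → factor 0.75/0.3 = 2.5
Overall dilution factor = 16 × 12.5 × 12.5 × 7.5 × 2.5 = 46875
Stock = 0.171 ng/mL × 46875 = 8016 ng/mL = 8.02 μg/mL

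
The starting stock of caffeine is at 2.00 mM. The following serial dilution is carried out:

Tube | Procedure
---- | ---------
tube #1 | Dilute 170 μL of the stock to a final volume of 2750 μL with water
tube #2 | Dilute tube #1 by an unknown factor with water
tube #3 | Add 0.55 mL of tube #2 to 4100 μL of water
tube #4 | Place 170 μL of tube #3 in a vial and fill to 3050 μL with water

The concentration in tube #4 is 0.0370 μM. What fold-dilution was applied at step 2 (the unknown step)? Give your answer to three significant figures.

Step 1: 170 μL brought to 2750 μL → factor 2750/170 = 16.176
Step 2: unknown factor x
Step 3: 0.55 mL + 4100 μL = 4.65 mL total → factor 4.65/0.55 = 8.4545
Step 4: 170 μL brought to 3050 μL → factor 3050/170 = 17.941
Product of known-step factors = 2453.7
Overall factor = 2.00 mM / (0.0370 μM) = 54054
x = 54054 / 2453.7 = 22.0

22.0-fold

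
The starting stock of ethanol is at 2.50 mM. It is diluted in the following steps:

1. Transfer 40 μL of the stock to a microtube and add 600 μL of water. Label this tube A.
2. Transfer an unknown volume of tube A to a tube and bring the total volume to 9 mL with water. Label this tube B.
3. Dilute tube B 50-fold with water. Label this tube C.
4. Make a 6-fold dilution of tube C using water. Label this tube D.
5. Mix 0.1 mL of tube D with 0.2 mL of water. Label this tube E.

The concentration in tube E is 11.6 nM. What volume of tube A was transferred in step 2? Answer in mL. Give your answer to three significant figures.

Step 1: 40 μL + 600 μL = 640 μL total → factor 640/40 = 16
Step 2: v brought to 9 mL → factor = 9 mL/v
Step 3: 50-fold → factor 50
Step 4: 6-fold → factor 6
Step 5: 0.1 mL + 0.2 mL = 0.3 mL total → factor 0.3/0.1 = 3
Product of known-step factors = 14400
Overall factor = 2.50 mM / (11.6 nM) = 2.1552 × 10^5
Step-2 factor = 2.1552 × 10^5 / 14400 = 14.966
v = 9 mL / 14.966 = 0.601 mL

0.601 mL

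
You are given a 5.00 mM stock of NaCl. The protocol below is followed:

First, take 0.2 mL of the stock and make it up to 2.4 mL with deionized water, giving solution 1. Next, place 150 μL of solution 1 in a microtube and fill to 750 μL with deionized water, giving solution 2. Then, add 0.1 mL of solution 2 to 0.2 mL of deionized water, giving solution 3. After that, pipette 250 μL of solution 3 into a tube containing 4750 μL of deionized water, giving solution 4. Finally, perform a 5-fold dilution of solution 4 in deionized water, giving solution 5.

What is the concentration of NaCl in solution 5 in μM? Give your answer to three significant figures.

Step 1: 0.2 mL brought to 2.4 mL → factor 2.4/0.2 = 12
Step 2: 150 μL brought to 750 μL → factor 750/150 = 5
Step 3: 0.1 mL + 0.2 mL = 0.3 mL total → factor 0.3/0.1 = 3
Step 4: 250 μL + 4750 μL = 5000 μL total → factor 5000/250 = 20
Step 5: 5-fold → factor 5
Dilution factor through solution 5 = 12 × 5 × 3 × 20 × 5 = 18000
[solution 5] = 5.00 mM / 18000 = 0.0002778 mM = 0.278 μM

0.278 μM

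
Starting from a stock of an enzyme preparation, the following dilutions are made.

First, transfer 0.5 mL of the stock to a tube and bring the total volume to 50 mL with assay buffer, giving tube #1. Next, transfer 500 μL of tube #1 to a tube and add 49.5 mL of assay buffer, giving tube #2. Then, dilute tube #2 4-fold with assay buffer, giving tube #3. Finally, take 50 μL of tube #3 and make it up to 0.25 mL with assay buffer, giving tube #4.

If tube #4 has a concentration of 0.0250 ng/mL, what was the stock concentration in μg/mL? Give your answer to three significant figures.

5.00 μg/mL

Step 1: 0.5 mL brought to 50 mL → factor 50/0.5 = 100
Step 2: 500 μL + 49.5 mL = 50000 μL total → factor 50000/500 = 100
Step 3: 4-fold → factor 4
Step 4: 50 μL brought to 0.25 mL → factor 250/50 = 5
Overall dilution factor = 100 × 100 × 4 × 5 = 2 × 10^5
Stock = 0.0250 ng/mL × 2 × 10^5 = 5000 ng/mL = 5.00 μg/mL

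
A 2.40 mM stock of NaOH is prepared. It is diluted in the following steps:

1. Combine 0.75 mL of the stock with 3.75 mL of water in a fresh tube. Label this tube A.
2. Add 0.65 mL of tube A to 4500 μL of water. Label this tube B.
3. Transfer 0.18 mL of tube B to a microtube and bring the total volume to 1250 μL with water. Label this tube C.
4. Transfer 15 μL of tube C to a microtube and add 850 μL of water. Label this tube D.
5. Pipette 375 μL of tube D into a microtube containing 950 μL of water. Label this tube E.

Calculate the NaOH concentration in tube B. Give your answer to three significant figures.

Step 1: 0.75 mL + 3.75 mL = 4.5 mL total → factor 4.5/0.75 = 6
Step 2: 0.65 mL + 4500 μL = 5.15 mL total → factor 5.15/0.65 = 7.9231
Dilution factor through tube B = 6 × 7.9231 = 47.538
[tube B] = 2.40 mM / 47.538 = 0.0505 mM

0.0505 mM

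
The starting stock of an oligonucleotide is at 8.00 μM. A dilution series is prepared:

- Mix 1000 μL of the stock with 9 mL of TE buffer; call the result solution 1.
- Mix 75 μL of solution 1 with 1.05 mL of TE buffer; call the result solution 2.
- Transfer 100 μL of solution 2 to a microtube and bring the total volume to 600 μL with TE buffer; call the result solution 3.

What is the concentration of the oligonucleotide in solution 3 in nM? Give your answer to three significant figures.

Step 1: 1000 μL + 9 mL = 10000 μL total → factor 10000/1000 = 10
Step 2: 75 μL + 1.05 mL = 1125 μL total → factor 1125/75 = 15
Step 3: 100 μL brought to 600 μL → factor 600/100 = 6
Overall dilution factor = 10 × 15 × 6 = 900
Final = 8.00 μM / 900 = 0.008889 μM = 8.89 nM

8.89 nM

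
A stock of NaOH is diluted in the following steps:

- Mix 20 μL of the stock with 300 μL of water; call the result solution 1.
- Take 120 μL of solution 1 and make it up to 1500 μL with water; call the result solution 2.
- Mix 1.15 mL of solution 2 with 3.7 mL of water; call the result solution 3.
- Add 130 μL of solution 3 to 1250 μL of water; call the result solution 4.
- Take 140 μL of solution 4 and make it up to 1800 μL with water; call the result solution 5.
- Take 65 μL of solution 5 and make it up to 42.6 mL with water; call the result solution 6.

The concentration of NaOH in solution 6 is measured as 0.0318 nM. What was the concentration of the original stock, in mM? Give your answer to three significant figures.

2.40 mM

Step 1: 20 μL + 300 μL = 320 μL total → factor 320/20 = 16
Step 2: 120 μL brought to 1500 μL → factor 1500/120 = 12.5
Step 3: 1.15 mL + 3.7 mL = 4.85 mL total → factor 4.85/1.15 = 4.2174
Step 4: 130 μL + 1250 μL = 1380 μL total → factor 1380/130 = 10.615
Step 5: 140 μL brought to 1800 μL → factor 1800/140 = 12.857
Step 6: 65 μL brought to 42.6 mL → factor 42600/65 = 655.38
Overall dilution factor = 16 × 12.5 × 4.2174 × 10.615 × 12.857 × 655.38 = 7.5448 × 10^7
Stock = 0.0318 nM × 7.5448 × 10^7 = 2.399 × 10^6 nM = 2.40 mM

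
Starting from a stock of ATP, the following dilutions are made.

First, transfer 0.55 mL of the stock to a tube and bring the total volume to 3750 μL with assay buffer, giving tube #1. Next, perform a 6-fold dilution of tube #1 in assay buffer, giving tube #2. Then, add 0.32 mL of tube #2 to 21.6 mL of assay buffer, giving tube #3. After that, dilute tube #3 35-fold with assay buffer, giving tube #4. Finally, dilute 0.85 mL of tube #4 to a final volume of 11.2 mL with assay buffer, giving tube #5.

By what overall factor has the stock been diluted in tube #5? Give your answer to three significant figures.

1.29 × 10^6

Step 1: 0.55 mL brought to 3750 μL → factor 3.75/0.55 = 6.8182
Step 2: 6-fold → factor 6
Step 3: 0.32 mL + 21.6 mL = 21.92 mL total → factor 21.92/0.32 = 68.5
Step 4: 35-fold → factor 35
Step 5: 0.85 mL brought to 11.2 mL → factor 11.2/0.85 = 13.176
Overall dilution factor = 6.8182 × 6 × 68.5 × 35 × 13.176 = 1.2923 × 10^6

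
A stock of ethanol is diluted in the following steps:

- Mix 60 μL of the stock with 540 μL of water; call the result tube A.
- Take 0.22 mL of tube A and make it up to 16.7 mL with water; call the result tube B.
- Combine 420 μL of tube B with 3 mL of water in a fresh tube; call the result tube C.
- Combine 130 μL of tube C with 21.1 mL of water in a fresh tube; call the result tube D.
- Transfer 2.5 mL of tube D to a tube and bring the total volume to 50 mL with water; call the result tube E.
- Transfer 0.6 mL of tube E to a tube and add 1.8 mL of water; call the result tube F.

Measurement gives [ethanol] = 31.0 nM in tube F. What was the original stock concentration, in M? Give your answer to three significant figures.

2.50 M

Step 1: 60 μL + 540 μL = 600 μL total → factor 600/60 = 10
Step 2: 0.22 mL brought to 16.7 mL → factor 16.7/0.22 = 75.909
Step 3: 420 μL + 3 mL = 3420 μL total → factor 3420/420 = 8.1429
Step 4: 130 μL + 21.1 mL = 21230 μL total → factor 21230/130 = 163.31
Step 5: 2.5 mL brought to 50 mL → factor 50/2.5 = 20
Step 6: 0.6 mL + 1.8 mL = 2.4 mL total → factor 2.4/0.6 = 4
Overall dilution factor = 10 × 75.909 × 8.1429 × 163.31 × 20 × 4 = 8.0755 × 10^7
Stock = 31.0 nM × 8.0755 × 10^7 = 2.503 × 10^9 nM = 2.50 M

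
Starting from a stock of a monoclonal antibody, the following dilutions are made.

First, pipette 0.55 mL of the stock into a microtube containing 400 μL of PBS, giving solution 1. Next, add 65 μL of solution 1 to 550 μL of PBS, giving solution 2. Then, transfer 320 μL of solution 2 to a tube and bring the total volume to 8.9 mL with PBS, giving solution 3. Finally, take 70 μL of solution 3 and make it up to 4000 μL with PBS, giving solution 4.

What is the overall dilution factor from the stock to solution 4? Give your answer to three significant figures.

2.60 × 10^4

Step 1: 0.55 mL + 400 μL = 0.95 mL total → factor 0.95/0.55 = 1.7273
Step 2: 65 μL + 550 μL = 615 μL total → factor 615/65 = 9.4615
Step 3: 320 μL brought to 8.9 mL → factor 8900/320 = 27.812
Step 4: 70 μL brought to 4000 μL → factor 4000/70 = 57.143
Overall dilution factor = 1.7273 × 9.4615 × 27.812 × 57.143 = 25973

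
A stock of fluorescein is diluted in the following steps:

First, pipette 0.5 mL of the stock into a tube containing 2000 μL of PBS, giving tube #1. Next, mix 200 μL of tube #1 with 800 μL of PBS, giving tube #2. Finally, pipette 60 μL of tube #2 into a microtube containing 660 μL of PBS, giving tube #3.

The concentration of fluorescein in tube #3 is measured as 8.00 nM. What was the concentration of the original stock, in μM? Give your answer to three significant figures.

2.40 μM

Step 1: 0.5 mL + 2000 μL = 2.5 mL total → factor 2.5/0.5 = 5
Step 2: 200 μL + 800 μL = 1000 μL total → factor 1000/200 = 5
Step 3: 60 μL + 660 μL = 720 μL total → factor 720/60 = 12
Overall dilution factor = 5 × 5 × 12 = 300
Stock = 8.00 nM × 300 = 2400 nM = 2.40 μM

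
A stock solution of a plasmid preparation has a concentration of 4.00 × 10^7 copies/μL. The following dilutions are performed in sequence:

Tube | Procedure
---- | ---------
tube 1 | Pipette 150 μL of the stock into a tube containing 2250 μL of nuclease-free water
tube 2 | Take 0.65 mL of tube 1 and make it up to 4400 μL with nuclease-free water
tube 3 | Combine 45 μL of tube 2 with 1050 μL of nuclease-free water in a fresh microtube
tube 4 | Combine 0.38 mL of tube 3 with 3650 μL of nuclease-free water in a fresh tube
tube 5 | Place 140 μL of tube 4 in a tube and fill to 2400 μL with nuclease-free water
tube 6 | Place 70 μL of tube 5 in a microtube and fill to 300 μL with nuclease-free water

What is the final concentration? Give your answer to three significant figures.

Step 1: 150 μL + 2250 μL = 2400 μL total → factor 2400/150 = 16
Step 2: 0.65 mL brought to 4400 μL → factor 4.4/0.65 = 6.7692
Step 3: 45 μL + 1050 μL = 1095 μL total → factor 1095/45 = 24.333
Step 4: 0.38 mL + 3650 μL = 4.03 mL total → factor 4.03/0.38 = 10.605
Step 5: 140 μL brought to 2400 μL → factor 2400/140 = 17.143
Step 6: 70 μL brought to 300 μL → factor 300/70 = 4.2857
Overall dilution factor = 16 × 6.7692 × 24.333 × 10.605 × 17.143 × 4.2857 = 2.0535 × 10^6
Final = 4.00 × 10^7 copies/μL / 2.0535 × 10^6 = 19.5 copies/μL

19.5 copies/μL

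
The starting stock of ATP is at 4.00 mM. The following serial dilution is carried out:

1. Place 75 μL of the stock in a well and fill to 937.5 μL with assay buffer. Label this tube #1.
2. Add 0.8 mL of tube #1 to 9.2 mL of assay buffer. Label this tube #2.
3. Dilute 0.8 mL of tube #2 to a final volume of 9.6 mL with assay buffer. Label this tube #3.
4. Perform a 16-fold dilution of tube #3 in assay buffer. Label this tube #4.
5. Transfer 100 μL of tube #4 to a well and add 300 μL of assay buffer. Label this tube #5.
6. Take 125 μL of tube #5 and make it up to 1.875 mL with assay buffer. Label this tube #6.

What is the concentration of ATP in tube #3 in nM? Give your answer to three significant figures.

2.13 × 10^3 nM

Step 1: 75 μL brought to 937.5 μL → factor 937.5/75 = 12.5
Step 2: 0.8 mL + 9.2 mL = 10 mL total → factor 10/0.8 = 12.5
Step 3: 0.8 mL brought to 9.6 mL → factor 9.6/0.8 = 12
Dilution factor through tube #3 = 12.5 × 12.5 × 12 = 1875
[tube #3] = 4.00 mM / 1875 = 0.002133 mM = 2.13 × 10^3 nM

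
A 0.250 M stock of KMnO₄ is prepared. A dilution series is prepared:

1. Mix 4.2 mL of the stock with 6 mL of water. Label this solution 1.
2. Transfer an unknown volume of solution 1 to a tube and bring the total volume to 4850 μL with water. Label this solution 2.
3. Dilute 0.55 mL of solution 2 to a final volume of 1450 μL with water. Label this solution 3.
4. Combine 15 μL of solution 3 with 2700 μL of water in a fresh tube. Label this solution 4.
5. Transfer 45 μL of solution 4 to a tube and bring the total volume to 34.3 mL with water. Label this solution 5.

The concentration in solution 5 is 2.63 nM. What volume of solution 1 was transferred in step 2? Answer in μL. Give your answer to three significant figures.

Step 1: 4.2 mL + 6 mL = 10.2 mL total → factor 10.2/4.2 = 2.4286
Step 2: v brought to 4850 μL → factor = 4850 μL/v
Step 3: 0.55 mL brought to 1450 μL → factor 1.45/0.55 = 2.6364
Step 4: 15 μL + 2700 μL = 2715 μL total → factor 2715/15 = 181
Step 5: 45 μL brought to 34.3 mL → factor 34300/45 = 762.22
Product of known-step factors = 8.8332 × 10^5
Overall factor = 0.250 M / (2.63 nM) = 9.5057 × 10^7
Step-2 factor = 9.5057 × 10^7 / 8.8332 × 10^5 = 107.61
v = 4850 μL / 107.61 = 45.1 μL

45.1 μL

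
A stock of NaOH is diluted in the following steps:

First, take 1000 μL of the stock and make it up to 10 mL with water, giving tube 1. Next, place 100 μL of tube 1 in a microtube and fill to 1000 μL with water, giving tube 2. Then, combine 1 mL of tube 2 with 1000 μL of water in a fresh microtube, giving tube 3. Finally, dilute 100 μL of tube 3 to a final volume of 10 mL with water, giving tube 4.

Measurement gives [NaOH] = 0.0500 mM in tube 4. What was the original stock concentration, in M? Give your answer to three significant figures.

Step 1: 1000 μL brought to 10 mL → factor 10000/1000 = 10
Step 2: 100 μL brought to 1000 μL → factor 1000/100 = 10
Step 3: 1 mL + 1000 μL = 2 mL total → factor 2/1 = 2
Step 4: 100 μL brought to 10 mL → factor 10000/100 = 100
Overall dilution factor = 10 × 10 × 2 × 100 = 20000
Stock = 0.0500 mM × 20000 = 1000 mM = 1.00 M

1.00 M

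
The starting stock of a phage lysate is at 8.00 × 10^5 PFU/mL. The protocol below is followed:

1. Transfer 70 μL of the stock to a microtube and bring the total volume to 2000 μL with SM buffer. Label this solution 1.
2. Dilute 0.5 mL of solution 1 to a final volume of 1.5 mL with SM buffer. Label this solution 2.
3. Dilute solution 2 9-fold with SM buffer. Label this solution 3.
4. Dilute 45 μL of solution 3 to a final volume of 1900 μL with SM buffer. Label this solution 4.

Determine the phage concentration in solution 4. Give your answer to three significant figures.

24.6 PFU/mL

Step 1: 70 μL brought to 2000 μL → factor 2000/70 = 28.571
Step 2: 0.5 mL brought to 1.5 mL → factor 1.5/0.5 = 3
Step 3: 9-fold → factor 9
Step 4: 45 μL brought to 1900 μL → factor 1900/45 = 42.222
Overall dilution factor = 28.571 × 3 × 9 × 42.222 = 32571
Final = 8.00 × 10^5 PFU/mL / 32571 = 24.6 PFU/mL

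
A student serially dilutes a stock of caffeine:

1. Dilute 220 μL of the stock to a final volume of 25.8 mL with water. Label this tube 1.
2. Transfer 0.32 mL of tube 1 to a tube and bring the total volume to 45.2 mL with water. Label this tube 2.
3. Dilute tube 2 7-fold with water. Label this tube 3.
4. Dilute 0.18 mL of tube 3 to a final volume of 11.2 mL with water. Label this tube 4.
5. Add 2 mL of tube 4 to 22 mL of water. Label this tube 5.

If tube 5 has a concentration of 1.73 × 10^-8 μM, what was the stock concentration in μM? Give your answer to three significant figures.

1.50 μM

Step 1: 220 μL brought to 25.8 mL → factor 25800/220 = 117.27
Step 2: 0.32 mL brought to 45.2 mL → factor 45.2/0.32 = 141.25
Step 3: 7-fold → factor 7
Step 4: 0.18 mL brought to 11.2 mL → factor 11.2/0.18 = 62.222
Step 5: 2 mL + 22 mL = 24 mL total → factor 24/2 = 12
Overall dilution factor = 117.27 × 141.25 × 7 × 62.222 × 12 = 8.6579 × 10^7
Stock = 1.73 × 10^-8 μM × 8.6579 × 10^7 = 1.50 μM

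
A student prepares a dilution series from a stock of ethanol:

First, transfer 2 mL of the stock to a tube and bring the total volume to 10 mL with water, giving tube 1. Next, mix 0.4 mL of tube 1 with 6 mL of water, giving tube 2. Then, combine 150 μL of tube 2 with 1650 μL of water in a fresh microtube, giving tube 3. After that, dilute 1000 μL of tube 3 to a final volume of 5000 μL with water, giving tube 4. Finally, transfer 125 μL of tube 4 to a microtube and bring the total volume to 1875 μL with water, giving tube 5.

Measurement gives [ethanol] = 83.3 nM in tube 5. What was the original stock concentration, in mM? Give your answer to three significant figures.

Step 1: 2 mL brought to 10 mL → factor 10/2 = 5
Step 2: 0.4 mL + 6 mL = 6.4 mL total → factor 6.4/0.4 = 16
Step 3: 150 μL + 1650 μL = 1800 μL total → factor 1800/150 = 12
Step 4: 1000 μL brought to 5000 μL → factor 5000/1000 = 5
Step 5: 125 μL brought to 1875 μL → factor 1875/125 = 15
Overall dilution factor = 5 × 16 × 12 × 5 × 15 = 72000
Stock = 83.3 nM × 72000 = 5.998 × 10^6 nM = 6.00 mM

6.00 mM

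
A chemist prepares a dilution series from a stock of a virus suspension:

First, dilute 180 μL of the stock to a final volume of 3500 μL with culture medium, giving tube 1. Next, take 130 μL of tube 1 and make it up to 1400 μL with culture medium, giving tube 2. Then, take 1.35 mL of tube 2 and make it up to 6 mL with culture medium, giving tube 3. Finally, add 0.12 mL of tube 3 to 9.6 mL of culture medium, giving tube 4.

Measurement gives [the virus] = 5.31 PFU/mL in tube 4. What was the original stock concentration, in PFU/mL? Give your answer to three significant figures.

4.00 × 10^5 PFU/mL

Step 1: 180 μL brought to 3500 μL → factor 3500/180 = 19.444
Step 2: 130 μL brought to 1400 μL → factor 1400/130 = 10.769
Step 3: 1.35 mL brought to 6 mL → factor 6/1.35 = 4.4444
Step 4: 0.12 mL + 9.6 mL = 9.72 mL total → factor 9.72/0.12 = 81
Overall dilution factor = 19.444 × 10.769 × 4.4444 × 81 = 75385
Stock = 5.31 PFU/mL × 75385 = 4.00 × 10^5 PFU/mL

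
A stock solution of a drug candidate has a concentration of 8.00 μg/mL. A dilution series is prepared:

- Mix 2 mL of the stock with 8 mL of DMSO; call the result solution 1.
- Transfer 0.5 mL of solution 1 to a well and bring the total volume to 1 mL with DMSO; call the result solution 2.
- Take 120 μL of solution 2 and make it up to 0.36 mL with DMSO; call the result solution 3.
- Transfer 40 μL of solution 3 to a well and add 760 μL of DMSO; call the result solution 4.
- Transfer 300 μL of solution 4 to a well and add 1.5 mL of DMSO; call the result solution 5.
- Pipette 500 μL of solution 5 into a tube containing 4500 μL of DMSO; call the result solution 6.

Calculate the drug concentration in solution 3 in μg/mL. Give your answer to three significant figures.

0.267 μg/mL

Step 1: 2 mL + 8 mL = 10 mL total → factor 10/2 = 5
Step 2: 0.5 mL brought to 1 mL → factor 1/0.5 = 2
Step 3: 120 μL brought to 0.36 mL → factor 360/120 = 3
Dilution factor through solution 3 = 5 × 2 × 3 = 30
[solution 3] = 8.00 μg/mL / 30 = 0.267 μg/mL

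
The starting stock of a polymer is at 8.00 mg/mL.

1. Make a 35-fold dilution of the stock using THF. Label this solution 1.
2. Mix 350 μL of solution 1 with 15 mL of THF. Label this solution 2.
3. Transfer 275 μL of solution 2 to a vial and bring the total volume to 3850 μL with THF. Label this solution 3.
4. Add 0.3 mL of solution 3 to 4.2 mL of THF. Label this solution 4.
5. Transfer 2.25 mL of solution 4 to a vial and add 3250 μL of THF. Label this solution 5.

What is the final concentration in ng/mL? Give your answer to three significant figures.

10.2 ng/mL

Step 1: 35-fold → factor 35
Step 2: 350 μL + 15 mL = 15350 μL total → factor 15350/350 = 43.857
Step 3: 275 μL brought to 3850 μL → factor 3850/275 = 14
Step 4: 0.3 mL + 4.2 mL = 4.5 mL total → factor 4.5/0.3 = 15
Step 5: 2.25 mL + 3250 μL = 5.5 mL total → factor 5.5/2.25 = 2.4444
Overall dilution factor = 35 × 43.857 × 14 × 15 × 2.4444 = 7.8797 × 10^5
Final = 8.00 mg/mL / 7.8797 × 10^5 = 1.015 × 10^-5 mg/mL = 10.2 ng/mL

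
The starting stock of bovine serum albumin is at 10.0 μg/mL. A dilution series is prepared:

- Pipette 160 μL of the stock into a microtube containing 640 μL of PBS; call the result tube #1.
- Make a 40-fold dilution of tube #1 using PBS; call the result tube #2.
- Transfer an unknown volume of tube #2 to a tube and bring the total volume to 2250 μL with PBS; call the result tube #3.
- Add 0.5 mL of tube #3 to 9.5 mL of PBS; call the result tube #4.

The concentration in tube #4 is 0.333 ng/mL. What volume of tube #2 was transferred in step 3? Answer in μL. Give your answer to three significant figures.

300 μL

Step 1: 160 μL + 640 μL = 800 μL total → factor 800/160 = 5
Step 2: 40-fold → factor 40
Step 3: v brought to 2250 μL → factor = 2250 μL/v
Step 4: 0.5 mL + 9.5 mL = 10 mL total → factor 10/0.5 = 20
Product of known-step factors = 4000
Overall factor = 10.0 μg/mL / (0.333 ng/mL) = 30030
Step-3 factor = 30030 / 4000 = 7.5075
v = 2250 μL / 7.5075 = 300 μL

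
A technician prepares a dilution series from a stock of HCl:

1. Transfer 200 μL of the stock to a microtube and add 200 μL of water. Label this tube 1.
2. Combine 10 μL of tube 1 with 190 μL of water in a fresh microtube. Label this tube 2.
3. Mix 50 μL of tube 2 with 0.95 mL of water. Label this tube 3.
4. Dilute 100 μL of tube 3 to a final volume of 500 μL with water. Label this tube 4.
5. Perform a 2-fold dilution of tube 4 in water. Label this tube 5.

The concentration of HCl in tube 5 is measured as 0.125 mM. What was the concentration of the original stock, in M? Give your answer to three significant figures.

Step 1: 200 μL + 200 μL = 400 μL total → factor 400/200 = 2
Step 2: 10 μL + 190 μL = 200 μL total → factor 200/10 = 20
Step 3: 50 μL + 0.95 mL = 1000 μL total → factor 1000/50 = 20
Step 4: 100 μL brought to 500 μL → factor 500/100 = 5
Step 5: 2-fold → factor 2
Overall dilution factor = 2 × 20 × 20 × 5 × 2 = 8000
Stock = 0.125 mM × 8000 = 1000 mM = 1.00 M

1.00 M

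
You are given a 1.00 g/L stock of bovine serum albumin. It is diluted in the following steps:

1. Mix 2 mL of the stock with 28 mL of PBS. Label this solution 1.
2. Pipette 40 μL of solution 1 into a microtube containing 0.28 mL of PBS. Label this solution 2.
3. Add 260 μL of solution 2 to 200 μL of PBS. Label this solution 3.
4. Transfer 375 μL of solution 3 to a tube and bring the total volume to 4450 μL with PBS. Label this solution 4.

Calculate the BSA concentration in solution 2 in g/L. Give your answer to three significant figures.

Step 1: 2 mL + 28 mL = 30 mL total → factor 30/2 = 15
Step 2: 40 μL + 0.28 mL = 320 μL total → factor 320/40 = 8
Dilution factor through solution 2 = 15 × 8 = 120
[solution 2] = 1.00 g/L / 120 = 0.00833 g/L

0.00833 g/L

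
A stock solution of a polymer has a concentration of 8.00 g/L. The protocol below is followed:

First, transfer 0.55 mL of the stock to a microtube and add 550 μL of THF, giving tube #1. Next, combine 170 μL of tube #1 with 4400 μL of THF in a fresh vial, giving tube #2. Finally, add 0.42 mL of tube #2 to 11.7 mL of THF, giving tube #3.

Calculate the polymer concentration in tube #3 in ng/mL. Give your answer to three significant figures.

Step 1: 0.55 mL + 550 μL = 1.1 mL total → factor 1.1/0.55 = 2
Step 2: 170 μL + 4400 μL = 4570 μL total → factor 4570/170 = 26.882
Step 3: 0.42 mL + 11.7 mL = 12.12 mL total → factor 12.12/0.42 = 28.857
Dilution factor through tube #3 = 2 × 26.882 × 28.857 = 1551.5
[tube #3] = 8.00 g/L / 1551.5 = 0.005156 g/L = 5.16 × 10^3 ng/mL

5.16 × 10^3 ng/mL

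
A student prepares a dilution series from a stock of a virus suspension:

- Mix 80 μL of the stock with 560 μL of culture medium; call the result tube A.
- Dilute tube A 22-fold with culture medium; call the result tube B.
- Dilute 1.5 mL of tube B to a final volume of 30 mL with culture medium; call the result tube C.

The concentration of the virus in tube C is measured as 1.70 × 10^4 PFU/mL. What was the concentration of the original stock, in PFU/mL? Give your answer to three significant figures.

5.98 × 10^7 PFU/mL

Step 1: 80 μL + 560 μL = 640 μL total → factor 640/80 = 8
Step 2: 22-fold → factor 22
Step 3: 1.5 mL brought to 30 mL → factor 30/1.5 = 20
Overall dilution factor = 8 × 22 × 20 = 3520
Stock = 1.70 × 10^4 PFU/mL × 3520 = 5.98 × 10^7 PFU/mL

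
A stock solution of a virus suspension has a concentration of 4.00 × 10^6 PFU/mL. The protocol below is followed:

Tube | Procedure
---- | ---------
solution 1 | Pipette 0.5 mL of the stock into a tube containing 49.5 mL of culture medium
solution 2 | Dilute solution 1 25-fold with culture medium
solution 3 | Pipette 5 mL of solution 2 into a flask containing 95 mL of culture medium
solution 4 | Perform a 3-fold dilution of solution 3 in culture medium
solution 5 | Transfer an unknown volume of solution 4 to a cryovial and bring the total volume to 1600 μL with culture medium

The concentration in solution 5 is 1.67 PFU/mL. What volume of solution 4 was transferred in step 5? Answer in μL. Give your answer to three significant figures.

100 μL

Step 1: 0.5 mL + 49.5 mL = 50 mL total → factor 50/0.5 = 100
Step 2: 25-fold → factor 25
Step 3: 5 mL + 95 mL = 100 mL total → factor 100/5 = 20
Step 4: 3-fold → factor 3
Step 5: v brought to 1600 μL → factor = 1600 μL/v
Product of known-step factors = 1.5 × 10^5
Overall factor = 4.00 × 10^6 PFU/mL / (1.67 PFU/mL) = 2.3952 × 10^6
Step-5 factor = 2.3952 × 10^6 / 1.5 × 10^5 = 15.968
v = 1600 μL / 15.968 = 100 μL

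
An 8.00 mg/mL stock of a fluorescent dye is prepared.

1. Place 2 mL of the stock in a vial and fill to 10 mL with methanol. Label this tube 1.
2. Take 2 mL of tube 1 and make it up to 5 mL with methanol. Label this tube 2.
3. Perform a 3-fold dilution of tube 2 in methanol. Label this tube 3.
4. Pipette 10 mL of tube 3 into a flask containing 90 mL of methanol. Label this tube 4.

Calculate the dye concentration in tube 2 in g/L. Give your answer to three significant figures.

0.640 g/L

Step 1: 2 mL brought to 10 mL → factor 10/2 = 5
Step 2: 2 mL brought to 5 mL → factor 5/2 = 2.5
Dilution factor through tube 2 = 5 × 2.5 = 12.5
[tube 2] = 8.00 mg/mL / 12.5 = 0.6400 mg/mL = 0.640 g/L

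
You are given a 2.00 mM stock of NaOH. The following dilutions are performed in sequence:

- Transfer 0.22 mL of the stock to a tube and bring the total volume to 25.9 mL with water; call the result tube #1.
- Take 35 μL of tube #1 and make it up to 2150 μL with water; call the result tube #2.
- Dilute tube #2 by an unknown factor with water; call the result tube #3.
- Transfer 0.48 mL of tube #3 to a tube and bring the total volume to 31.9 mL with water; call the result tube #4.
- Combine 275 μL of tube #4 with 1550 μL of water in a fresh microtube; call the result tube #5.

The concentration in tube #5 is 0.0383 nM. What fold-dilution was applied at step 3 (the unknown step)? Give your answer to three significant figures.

16.4-fold

Step 1: 0.22 mL brought to 25.9 mL → factor 25.9/0.22 = 117.73
Step 2: 35 μL brought to 2150 μL → factor 2150/35 = 61.429
Step 3: unknown factor x
Step 4: 0.48 mL brought to 31.9 mL → factor 31.9/0.48 = 66.458
Step 5: 275 μL + 1550 μL = 1825 μL total → factor 1825/275 = 6.6364
Product of known-step factors = 3.1895 × 10^6
Overall factor = 2.00 mM / (0.0383 nM) = 5.2219 × 10^7
x = 5.2219 × 10^7 / 3.1895 × 10^6 = 16.4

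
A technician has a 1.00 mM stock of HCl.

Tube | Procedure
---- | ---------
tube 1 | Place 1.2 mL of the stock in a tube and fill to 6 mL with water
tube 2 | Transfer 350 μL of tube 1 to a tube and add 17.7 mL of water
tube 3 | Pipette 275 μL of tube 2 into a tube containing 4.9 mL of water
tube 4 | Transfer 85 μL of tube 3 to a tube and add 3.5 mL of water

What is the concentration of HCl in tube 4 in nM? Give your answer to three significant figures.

Step 1: 1.2 mL brought to 6 mL → factor 6/1.2 = 5
Step 2: 350 μL + 17.7 mL = 18050 μL total → factor 18050/350 = 51.571
Step 3: 275 μL + 4.9 mL = 5175 μL total → factor 5175/275 = 18.818
Step 4: 85 μL + 3.5 mL = 3585 μL total → factor 3585/85 = 42.176
Overall dilution factor = 5 × 51.571 × 18.818 × 42.176 = 2.0466 × 10^5
Final = 1.00 mM / 2.0466 × 10^5 = 4.886 × 10^-6 mM = 4.89 nM

4.89 nM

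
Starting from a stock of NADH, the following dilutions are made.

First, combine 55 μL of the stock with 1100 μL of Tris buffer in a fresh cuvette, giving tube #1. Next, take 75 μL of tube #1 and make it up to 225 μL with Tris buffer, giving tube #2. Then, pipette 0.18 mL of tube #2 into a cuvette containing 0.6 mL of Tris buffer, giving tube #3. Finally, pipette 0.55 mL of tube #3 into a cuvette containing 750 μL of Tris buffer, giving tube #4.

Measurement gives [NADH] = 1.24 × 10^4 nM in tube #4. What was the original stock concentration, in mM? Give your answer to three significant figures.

Step 1: 55 μL + 1100 μL = 1155 μL total → factor 1155/55 = 21
Step 2: 75 μL brought to 225 μL → factor 225/75 = 3
Step 3: 0.18 mL + 0.6 mL = 0.78 mL total → factor 0.78/0.18 = 4.3333
Step 4: 0.55 mL + 750 μL = 1.3 mL total → factor 1.3/0.55 = 2.3636
Overall dilution factor = 21 × 3 × 4.3333 × 2.3636 = 645.27
Stock = 1.24 × 10^4 nM × 645.27 = 8.001 × 10^6 nM = 8.00 mM

8.00 mM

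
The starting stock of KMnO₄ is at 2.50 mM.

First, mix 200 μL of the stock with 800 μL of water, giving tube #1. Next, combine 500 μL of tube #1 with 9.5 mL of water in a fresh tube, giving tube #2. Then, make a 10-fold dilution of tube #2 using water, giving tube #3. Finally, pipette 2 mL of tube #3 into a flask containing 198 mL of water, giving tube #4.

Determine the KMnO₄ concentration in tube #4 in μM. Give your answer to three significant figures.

Step 1: 200 μL + 800 μL = 1000 μL total → factor 1000/200 = 5
Step 2: 500 μL + 9.5 mL = 10000 μL total → factor 10000/500 = 20
Step 3: 10-fold → factor 10
Step 4: 2 mL + 198 mL = 200 mL total → factor 200/2 = 100
Overall dilution factor = 5 × 20 × 10 × 100 = 1 × 10^5
Final = 2.50 mM / 1 × 10^5 = 2.500 × 10^-5 mM = 0.0250 μM

0.0250 μM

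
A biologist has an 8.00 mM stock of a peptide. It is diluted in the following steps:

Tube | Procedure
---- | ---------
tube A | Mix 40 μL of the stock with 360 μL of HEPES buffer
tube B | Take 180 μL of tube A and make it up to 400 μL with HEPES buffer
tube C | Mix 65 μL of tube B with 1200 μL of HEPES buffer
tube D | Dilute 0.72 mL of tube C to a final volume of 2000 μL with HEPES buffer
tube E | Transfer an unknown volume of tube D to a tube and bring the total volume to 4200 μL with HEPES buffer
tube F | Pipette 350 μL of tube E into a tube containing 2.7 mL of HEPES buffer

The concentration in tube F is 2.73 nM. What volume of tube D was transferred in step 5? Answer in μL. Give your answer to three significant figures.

15.0 μL

Step 1: 40 μL + 360 μL = 400 μL total → factor 400/40 = 10
Step 2: 180 μL brought to 400 μL → factor 400/180 = 2.2222
Step 3: 65 μL + 1200 μL = 1265 μL total → factor 1265/65 = 19.462
Step 4: 0.72 mL brought to 2000 μL → factor 2/0.72 = 2.7778
Step 5: v brought to 4200 μL → factor = 4200 μL/v
Step 6: 350 μL + 2.7 mL = 3050 μL total → factor 3050/350 = 8.7143
Product of known-step factors = 10469
Overall factor = 8.00 mM / (2.73 nM) = 2.9304 × 10^6
Step-5 factor = 2.9304 × 10^6 / 10469 = 279.92
v = 4200 μL / 279.92 = 15.0 μL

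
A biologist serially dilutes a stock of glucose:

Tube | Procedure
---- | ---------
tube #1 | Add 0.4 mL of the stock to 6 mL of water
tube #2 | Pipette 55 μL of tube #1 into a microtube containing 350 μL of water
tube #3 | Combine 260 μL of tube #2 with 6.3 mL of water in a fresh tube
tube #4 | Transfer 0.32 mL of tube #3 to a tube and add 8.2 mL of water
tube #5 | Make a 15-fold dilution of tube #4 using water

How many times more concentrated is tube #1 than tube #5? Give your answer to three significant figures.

Step 1: 0.4 mL + 6 mL = 6.4 mL total → factor 6.4/0.4 = 16
Step 2: 55 μL + 350 μL = 405 μL total → factor 405/55 = 7.3636
Step 3: 260 μL + 6.3 mL = 6560 μL total → factor 6560/260 = 25.231
Step 4: 0.32 mL + 8.2 mL = 8.52 mL total → factor 8.52/0.32 = 26.625
Step 5: 15-fold → factor 15
Dilution factor to tube #1 = 16; to tube #5 = 1.1872 × 10^6
[tube #1]/[tube #5] = (factor to tube #5)/(factor to tube #1) = 1.1872 × 10^6/16 = 7.42 × 10^4

7.42 × 10^4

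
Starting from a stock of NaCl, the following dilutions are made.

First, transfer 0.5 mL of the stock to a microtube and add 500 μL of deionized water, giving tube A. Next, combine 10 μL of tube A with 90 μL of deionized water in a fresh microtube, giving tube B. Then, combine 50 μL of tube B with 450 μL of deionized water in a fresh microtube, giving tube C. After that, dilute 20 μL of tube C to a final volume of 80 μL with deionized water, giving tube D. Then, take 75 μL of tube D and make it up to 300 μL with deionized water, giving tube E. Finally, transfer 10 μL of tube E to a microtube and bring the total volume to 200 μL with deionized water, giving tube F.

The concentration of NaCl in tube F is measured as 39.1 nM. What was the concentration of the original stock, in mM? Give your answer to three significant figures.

Step 1: 0.5 mL + 500 μL = 1 mL total → factor 1/0.5 = 2
Step 2: 10 μL + 90 μL = 100 μL total → factor 100/10 = 10
Step 3: 50 μL + 450 μL = 500 μL total → factor 500/50 = 10
Step 4: 20 μL brought to 80 μL → factor 80/20 = 4
Step 5: 75 μL brought to 300 μL → factor 300/75 = 4
Step 6: 10 μL brought to 200 μL → factor 200/10 = 20
Overall dilution factor = 2 × 10 × 10 × 4 × 4 × 20 = 64000
Stock = 39.1 nM × 64000 = 2.502 × 10^6 nM = 2.50 mM

2.50 mM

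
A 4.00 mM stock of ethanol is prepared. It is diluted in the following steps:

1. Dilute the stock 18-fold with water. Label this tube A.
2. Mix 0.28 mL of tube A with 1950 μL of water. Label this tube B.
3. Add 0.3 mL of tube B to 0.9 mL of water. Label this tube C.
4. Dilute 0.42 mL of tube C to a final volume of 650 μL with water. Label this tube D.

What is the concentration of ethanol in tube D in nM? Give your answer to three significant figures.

Step 1: 18-fold → factor 18
Step 2: 0.28 mL + 1950 μL = 2.23 mL total → factor 2.23/0.28 = 7.9643
Step 3: 0.3 mL + 0.9 mL = 1.2 mL total → factor 1.2/0.3 = 4
Step 4: 0.42 mL brought to 650 μL → factor 0.65/0.42 = 1.5476
Overall dilution factor = 18 × 7.9643 × 4 × 1.5476 = 887.45
Final = 4.00 mM / 887.45 = 0.004507 mM = 4.51 × 10^3 nM

4.51 × 10^3 nM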